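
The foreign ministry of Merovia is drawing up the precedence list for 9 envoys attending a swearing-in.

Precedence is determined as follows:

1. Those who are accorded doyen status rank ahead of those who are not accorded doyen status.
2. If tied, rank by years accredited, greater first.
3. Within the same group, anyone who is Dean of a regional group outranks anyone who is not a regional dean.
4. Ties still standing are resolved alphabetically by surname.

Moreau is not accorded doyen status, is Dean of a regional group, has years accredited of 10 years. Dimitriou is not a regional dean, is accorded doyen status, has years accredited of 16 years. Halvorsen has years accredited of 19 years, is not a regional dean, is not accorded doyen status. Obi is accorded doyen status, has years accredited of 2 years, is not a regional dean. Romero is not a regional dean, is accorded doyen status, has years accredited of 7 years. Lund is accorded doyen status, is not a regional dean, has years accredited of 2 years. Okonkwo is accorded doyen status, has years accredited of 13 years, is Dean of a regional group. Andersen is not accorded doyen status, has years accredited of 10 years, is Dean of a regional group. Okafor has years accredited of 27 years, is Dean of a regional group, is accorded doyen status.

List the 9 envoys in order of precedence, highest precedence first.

By the first rule: Okafor, Dimitriou, Okonkwo, Romero, Lund and Obi (each accorded doyen status); then Halvorsen, Andersen and Moreau (each not accorded doyen status).
Among Okafor, Dimitriou, Okonkwo, Romero, Lund and Obi, by years accredited (higher first): Okafor (27 years) before Dimitriou (16 years) before Okonkwo (13 years) before Romero (7 years) before Lund and Obi (2 years).
Lund and Obi are each not a regional dean, so the next rule applies.
Among Lund and Obi, alphabetically by surname: Lund before Obi.
Among Halvorsen, Andersen and Moreau, by years accredited (higher first): Halvorsen (19 years) before Andersen and Moreau (10 years).
Andersen and Moreau are each Dean of a regional group, so the next rule applies.
Among Andersen and Moreau, alphabetically by surname: Andersen before Moreau.
Full order: Okafor, Dimitriou, Okonkwo, Romero, Lund, Obi, Halvorsen, Andersen, Moreau.

Okafor, Dimitriou, Okonkwo, Romero, Lund, Obi, Halvorsen, Andersen, Moreau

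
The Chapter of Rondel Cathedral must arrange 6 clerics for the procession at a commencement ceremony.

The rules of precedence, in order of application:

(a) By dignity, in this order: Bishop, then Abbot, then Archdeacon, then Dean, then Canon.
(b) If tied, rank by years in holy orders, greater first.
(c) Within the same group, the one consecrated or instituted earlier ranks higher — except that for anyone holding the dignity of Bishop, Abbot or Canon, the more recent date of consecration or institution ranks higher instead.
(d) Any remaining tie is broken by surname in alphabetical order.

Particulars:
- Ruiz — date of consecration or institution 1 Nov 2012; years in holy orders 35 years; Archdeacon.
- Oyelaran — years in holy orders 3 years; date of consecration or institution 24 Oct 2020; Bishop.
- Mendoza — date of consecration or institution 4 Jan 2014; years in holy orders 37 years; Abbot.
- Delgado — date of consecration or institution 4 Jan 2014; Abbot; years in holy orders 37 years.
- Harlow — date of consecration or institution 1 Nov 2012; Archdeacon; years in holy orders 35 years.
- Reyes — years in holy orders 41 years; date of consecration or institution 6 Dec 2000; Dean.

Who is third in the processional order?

Mendoza

By dignity: Oyelaran (Bishop); then Delgado and Mendoza (Abbot); then Harlow and Ruiz (Archdeacon); then Reyes (Dean).
Delgado and Mendoza both have years in holy orders 37 years, so the next rule applies.
Delgado and Mendoza both have date of consecration or institution 4 Jan 2014, so the next rule applies.
Among Delgado and Mendoza, alphabetically by surname: Delgado before Mendoza.
Harlow and Ruiz both have years in holy orders 35 years, so the next rule applies.
Harlow and Ruiz both have date of consecration or institution 1 Nov 2012, so the next rule applies.
Among Harlow and Ruiz, alphabetically by surname: Harlow before Ruiz.
Order: Oyelaran, Delgado, Mendoza, Harlow, Ruiz, Reyes.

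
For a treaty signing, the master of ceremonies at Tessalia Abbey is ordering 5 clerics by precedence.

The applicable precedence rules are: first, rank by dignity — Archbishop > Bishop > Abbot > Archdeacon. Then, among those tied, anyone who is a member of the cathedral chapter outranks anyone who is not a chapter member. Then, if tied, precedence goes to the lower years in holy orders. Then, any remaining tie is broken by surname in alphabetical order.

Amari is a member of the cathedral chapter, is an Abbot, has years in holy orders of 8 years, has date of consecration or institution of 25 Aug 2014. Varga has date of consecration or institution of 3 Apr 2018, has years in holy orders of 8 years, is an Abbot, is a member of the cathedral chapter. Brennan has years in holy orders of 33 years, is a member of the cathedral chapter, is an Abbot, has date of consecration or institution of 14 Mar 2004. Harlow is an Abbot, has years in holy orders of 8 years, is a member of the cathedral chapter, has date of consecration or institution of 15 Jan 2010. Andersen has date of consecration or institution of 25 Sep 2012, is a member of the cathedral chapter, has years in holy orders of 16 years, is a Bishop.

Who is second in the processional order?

By dignity: Andersen (Bishop); then Amari, Harlow, Varga and Brennan (Abbot).
Amari, Harlow, Varga and Brennan are each a member of the cathedral chapter, so the next rule applies.
Among Amari, Harlow, Varga and Brennan, by years in holy orders (lower first): Amari, Harlow and Varga (8 years) before Brennan (33 years).
Among Amari, Harlow and Varga, alphabetically by surname: Amari before Harlow before Varga.
Order: Andersen, Amari, Harlow, Varga, Brennan.

Amari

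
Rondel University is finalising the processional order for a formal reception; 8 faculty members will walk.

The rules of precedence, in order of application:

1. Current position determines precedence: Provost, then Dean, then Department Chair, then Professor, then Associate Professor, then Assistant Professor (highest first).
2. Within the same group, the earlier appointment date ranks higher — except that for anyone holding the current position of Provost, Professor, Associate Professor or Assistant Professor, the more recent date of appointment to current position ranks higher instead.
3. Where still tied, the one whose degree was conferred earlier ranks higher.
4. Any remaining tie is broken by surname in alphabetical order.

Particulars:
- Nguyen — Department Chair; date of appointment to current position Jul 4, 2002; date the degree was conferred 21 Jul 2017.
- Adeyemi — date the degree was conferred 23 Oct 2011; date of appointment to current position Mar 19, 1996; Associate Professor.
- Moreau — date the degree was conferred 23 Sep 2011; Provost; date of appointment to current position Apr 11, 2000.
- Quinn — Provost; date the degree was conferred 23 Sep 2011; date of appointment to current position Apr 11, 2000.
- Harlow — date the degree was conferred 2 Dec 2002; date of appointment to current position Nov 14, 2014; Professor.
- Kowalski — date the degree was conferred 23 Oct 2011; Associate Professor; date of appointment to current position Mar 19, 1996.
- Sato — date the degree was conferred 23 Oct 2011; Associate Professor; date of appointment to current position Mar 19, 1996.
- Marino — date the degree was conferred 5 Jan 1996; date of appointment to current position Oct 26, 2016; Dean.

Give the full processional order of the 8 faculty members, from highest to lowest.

Moreau, Quinn, Marino, Nguyen, Harlow, Adeyemi, Kowalski, Sato

By current position: Moreau and Quinn (Provost); then Marino (Dean); then Nguyen (Department Chair); then Harlow (Professor); then Adeyemi, Kowalski and Sato (Associate Professor).
Moreau and Quinn both have date of appointment to current position Apr 11, 2000, so the next rule applies.
Moreau and Quinn both have date the degree was conferred 23 Sep 2011, so the next rule applies.
Among Moreau and Quinn, alphabetically by surname: Moreau before Quinn.
Adeyemi, Kowalski and Sato all have date of appointment to current position Mar 19, 1996, so the next rule applies.
Adeyemi, Kowalski and Sato all have date the degree was conferred 23 Oct 2011, so the next rule applies.
Among Adeyemi, Kowalski and Sato, alphabetically by surname: Adeyemi before Kowalski before Sato.
Full order: Moreau, Quinn, Marino, Nguyen, Harlow, Adeyemi, Kowalski, Sato.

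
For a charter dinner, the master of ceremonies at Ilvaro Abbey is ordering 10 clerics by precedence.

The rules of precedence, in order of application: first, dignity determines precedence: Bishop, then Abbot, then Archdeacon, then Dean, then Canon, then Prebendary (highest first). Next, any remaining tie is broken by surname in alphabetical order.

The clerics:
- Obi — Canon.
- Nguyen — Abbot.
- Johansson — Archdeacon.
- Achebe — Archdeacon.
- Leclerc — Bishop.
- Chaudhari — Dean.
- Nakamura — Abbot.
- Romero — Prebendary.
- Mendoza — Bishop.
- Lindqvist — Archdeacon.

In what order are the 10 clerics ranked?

By dignity: Leclerc and Mendoza (Bishop); then Nakamura and Nguyen (Abbot); then Achebe, Johansson and Lindqvist (Archdeacon); then Chaudhari (Dean); then Obi (Canon); then Romero (Prebendary).
Among Leclerc and Mendoza, alphabetically by surname: Leclerc before Mendoza.
Among Nakamura and Nguyen, alphabetically by surname: Nakamura before Nguyen.
Among Achebe, Johansson and Lindqvist, alphabetically by surname: Achebe before Johansson before Lindqvist.
Full order: Leclerc, Mendoza, Nakamura, Nguyen, Achebe, Johansson, Lindqvist, Chaudhari, Obi, Romero.

Leclerc, Mendoza, Nakamura, Nguyen, Achebe, Johansson, Lindqvist, Chaudhari, Obi, Romero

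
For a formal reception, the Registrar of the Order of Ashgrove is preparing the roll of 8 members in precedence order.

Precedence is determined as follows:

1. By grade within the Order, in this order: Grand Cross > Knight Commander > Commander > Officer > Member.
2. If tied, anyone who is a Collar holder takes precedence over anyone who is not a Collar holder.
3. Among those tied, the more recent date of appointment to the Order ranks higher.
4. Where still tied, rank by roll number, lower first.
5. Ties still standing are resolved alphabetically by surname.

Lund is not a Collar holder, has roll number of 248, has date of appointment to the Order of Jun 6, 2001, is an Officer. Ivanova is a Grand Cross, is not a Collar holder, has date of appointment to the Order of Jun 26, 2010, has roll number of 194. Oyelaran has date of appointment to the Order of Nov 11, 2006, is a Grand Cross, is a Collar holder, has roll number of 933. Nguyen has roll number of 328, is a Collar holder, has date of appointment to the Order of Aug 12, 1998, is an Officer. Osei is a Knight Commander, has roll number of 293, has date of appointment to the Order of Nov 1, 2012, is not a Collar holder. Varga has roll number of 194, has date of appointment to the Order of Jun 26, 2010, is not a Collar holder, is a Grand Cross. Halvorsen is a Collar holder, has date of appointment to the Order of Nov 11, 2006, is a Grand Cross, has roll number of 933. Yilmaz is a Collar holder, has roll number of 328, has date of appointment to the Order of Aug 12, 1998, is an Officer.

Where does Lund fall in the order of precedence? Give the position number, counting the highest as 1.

8

By grade within the Order: Halvorsen, Oyelaran, Ivanova and Varga (Grand Cross); then Osei (Knight Commander); then Nguyen, Yilmaz and Lund (Officer).
Among Halvorsen, Oyelaran, Ivanova and Varga, a Collar holder before not a Collar holder: Halvorsen and Oyelaran (a Collar holder) before Ivanova and Varga (not a Collar holder).
Halvorsen and Oyelaran both have date of appointment to the Order Nov 11, 2006, so the next rule applies.
Halvorsen and Oyelaran both have roll number 933, so the next rule applies.
Among Halvorsen and Oyelaran, alphabetically by surname: Halvorsen before Oyelaran.
Ivanova and Varga both have date of appointment to the Order Jun 26, 2010, so the next rule applies.
Ivanova and Varga both have roll number 194, so the next rule applies.
Among Ivanova and Varga, alphabetically by surname: Ivanova before Varga.
Among Nguyen, Yilmaz and Lund, a Collar holder before not a Collar holder: Nguyen and Yilmaz (a Collar holder) before Lund (not a Collar holder).
Nguyen and Yilmaz both have date of appointment to the Order Aug 12, 1998, so the next rule applies.
Nguyen and Yilmaz both have roll number 328, so the next rule applies.
Among Nguyen and Yilmaz, alphabetically by surname: Nguyen before Yilmaz.
Order: Halvorsen, Oyelaran, Ivanova, Varga, Osei, Nguyen, Yilmaz, Lund. So position 8.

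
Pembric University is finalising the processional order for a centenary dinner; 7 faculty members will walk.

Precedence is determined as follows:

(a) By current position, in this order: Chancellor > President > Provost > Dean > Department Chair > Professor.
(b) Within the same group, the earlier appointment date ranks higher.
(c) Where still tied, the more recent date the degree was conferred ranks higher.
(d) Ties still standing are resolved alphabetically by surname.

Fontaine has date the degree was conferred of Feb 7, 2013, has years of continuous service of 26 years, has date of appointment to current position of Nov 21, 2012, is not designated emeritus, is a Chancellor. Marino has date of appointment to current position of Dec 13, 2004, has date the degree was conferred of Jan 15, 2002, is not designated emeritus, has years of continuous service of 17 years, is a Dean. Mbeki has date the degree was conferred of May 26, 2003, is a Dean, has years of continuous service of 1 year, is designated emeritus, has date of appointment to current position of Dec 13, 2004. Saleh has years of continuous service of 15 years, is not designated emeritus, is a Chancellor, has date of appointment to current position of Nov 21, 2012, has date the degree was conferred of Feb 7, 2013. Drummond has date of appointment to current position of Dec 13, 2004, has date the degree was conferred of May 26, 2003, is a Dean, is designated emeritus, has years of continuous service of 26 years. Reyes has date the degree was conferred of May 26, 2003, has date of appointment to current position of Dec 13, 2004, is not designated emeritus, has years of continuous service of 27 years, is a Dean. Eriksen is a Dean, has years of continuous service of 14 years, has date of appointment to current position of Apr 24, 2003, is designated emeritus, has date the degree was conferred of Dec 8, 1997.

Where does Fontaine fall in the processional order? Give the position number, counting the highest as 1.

1

By current position: Fontaine and Saleh (Chancellor); then Eriksen, Drummond, Mbeki, Reyes and Marino (Dean).
Fontaine and Saleh both have date of appointment to current position Nov 21, 2012, so the next rule applies.
Fontaine and Saleh both have date the degree was conferred Feb 7, 2013, so the next rule applies.
Among Fontaine and Saleh, alphabetically by surname: Fontaine before Saleh.
Among Eriksen, Drummond, Mbeki, Reyes and Marino, by date of appointment to current position (earlier first): Eriksen (Apr 24, 2003) before Drummond, Mbeki, Reyes and Marino (Dec 13, 2004).
Among Drummond, Mbeki, Reyes and Marino, by date the degree was conferred (later first): Drummond, Mbeki and Reyes (May 26, 2003) before Marino (Jan 15, 2002).
Among Drummond, Mbeki and Reyes, alphabetically by surname: Drummond before Mbeki before Reyes.
Order: Fontaine, Saleh, Eriksen, Drummond, Mbeki, Reyes, Marino. So position 1.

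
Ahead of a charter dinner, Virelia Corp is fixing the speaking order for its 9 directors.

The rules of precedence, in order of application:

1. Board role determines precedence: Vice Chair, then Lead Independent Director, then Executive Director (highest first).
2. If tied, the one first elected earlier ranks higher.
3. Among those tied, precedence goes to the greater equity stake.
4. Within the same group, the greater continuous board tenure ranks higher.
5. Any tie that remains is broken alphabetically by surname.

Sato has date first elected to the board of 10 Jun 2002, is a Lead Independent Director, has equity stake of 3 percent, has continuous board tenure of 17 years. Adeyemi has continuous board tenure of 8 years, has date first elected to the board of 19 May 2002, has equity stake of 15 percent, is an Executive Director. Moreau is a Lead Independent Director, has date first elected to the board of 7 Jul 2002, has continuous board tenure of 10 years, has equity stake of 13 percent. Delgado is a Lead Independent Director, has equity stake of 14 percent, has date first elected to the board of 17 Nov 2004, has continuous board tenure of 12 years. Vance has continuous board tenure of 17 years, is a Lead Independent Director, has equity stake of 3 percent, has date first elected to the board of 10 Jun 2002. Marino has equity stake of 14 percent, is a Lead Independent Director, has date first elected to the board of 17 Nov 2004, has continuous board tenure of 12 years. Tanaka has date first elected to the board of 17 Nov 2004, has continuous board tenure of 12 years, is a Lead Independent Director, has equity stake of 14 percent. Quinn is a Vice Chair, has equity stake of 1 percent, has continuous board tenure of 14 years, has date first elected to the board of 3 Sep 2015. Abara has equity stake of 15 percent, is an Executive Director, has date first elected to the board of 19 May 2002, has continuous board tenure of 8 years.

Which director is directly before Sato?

By board role: Quinn (Vice Chair); then Sato, Vance, Moreau, Delgado, Marino and Tanaka (Lead Independent Director); then Abara and Adeyemi (Executive Director).
Among Sato, Vance, Moreau, Delgado, Marino and Tanaka, by date first elected to the board (earlier first): Sato and Vance (10 Jun 2002) before Moreau (7 Jul 2002) before Delgado, Marino and Tanaka (17 Nov 2004).
Sato and Vance both have equity stake 3 percent, so the next rule applies.
Sato and Vance both have continuous board tenure 17 years, so the next rule applies.
Among Sato and Vance, alphabetically by surname: Sato before Vance.
Delgado, Marino and Tanaka all have equity stake 14 percent, so the next rule applies.
Delgado, Marino and Tanaka all have continuous board tenure 12 years, so the next rule applies.
Among Delgado, Marino and Tanaka, alphabetically by surname: Delgado before Marino before Tanaka.
Abara and Adeyemi both have date first elected to the board 19 May 2002, so the next rule applies.
Abara and Adeyemi both have equity stake 15 percent, so the next rule applies.
Abara and Adeyemi both have continuous board tenure 8 years, so the next rule applies.
Among Abara and Adeyemi, alphabetically by surname: Abara before Adeyemi.
Order: Quinn, Sato, Vance, Moreau, Delgado, Marino, Tanaka, Abara, Adeyemi.

Quinn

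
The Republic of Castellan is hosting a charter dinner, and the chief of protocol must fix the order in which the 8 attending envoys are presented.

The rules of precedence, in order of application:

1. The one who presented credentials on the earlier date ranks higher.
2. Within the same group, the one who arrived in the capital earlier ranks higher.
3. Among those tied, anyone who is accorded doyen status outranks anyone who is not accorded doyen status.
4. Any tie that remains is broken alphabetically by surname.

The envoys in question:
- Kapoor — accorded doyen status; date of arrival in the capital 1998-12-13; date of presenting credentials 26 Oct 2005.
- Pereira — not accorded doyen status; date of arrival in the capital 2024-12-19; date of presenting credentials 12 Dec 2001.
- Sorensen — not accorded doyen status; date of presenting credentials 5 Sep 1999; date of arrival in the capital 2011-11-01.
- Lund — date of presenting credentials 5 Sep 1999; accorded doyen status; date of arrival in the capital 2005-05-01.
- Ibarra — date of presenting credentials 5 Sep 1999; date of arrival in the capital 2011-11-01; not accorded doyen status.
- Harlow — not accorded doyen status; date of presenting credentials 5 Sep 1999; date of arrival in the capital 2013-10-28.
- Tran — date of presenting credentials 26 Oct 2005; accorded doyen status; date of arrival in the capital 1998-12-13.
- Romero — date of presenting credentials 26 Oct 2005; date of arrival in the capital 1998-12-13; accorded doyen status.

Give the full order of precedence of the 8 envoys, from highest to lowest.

By date of presenting credentials (earlier first): Lund, Ibarra, Sorensen and Harlow (each 5 Sep 1999); then Pereira (12 Dec 2001); then Kapoor, Romero and Tran (each 26 Oct 2005).
Among Lund, Ibarra, Sorensen and Harlow, by date of arrival in the capital (earlier first): Lund (2005-05-01) before Ibarra and Sorensen (2011-11-01) before Harlow (2013-10-28).
Ibarra and Sorensen are each not accorded doyen status, so the next rule applies.
Among Ibarra and Sorensen, alphabetically by surname: Ibarra before Sorensen.
Kapoor, Romero and Tran all have date of arrival in the capital 1998-12-13, so the next rule applies.
Kapoor, Romero and Tran are each accorded doyen status, so the next rule applies.
Among Kapoor, Romero and Tran, alphabetically by surname: Kapoor before Romero before Tran.
Full order: Lund, Ibarra, Sorensen, Harlow, Pereira, Kapoor, Romero, Tran.

Lund, Ibarra, Sorensen, Harlow, Pereira, Kapoor, Romero, Tran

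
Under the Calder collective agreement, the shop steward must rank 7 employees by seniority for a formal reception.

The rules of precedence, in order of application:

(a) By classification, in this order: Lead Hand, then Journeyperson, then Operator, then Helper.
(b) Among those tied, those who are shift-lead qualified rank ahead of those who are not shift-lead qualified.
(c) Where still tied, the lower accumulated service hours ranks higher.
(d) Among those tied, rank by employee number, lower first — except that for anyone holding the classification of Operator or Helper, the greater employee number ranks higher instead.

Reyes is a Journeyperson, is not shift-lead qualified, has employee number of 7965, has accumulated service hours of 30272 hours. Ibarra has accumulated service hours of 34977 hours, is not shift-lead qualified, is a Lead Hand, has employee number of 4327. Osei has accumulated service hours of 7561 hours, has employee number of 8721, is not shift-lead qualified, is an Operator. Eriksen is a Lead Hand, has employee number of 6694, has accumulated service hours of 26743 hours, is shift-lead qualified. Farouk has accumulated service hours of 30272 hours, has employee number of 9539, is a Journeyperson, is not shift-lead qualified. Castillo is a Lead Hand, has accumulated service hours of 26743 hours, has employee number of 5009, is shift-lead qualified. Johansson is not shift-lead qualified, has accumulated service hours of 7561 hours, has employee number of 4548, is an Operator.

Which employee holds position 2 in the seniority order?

Eriksen

By classification: Castillo, Eriksen and Ibarra (Lead Hand); then Reyes and Farouk (Journeyperson); then Osei and Johansson (Operator).
Among Castillo, Eriksen and Ibarra, shift-lead qualified before not shift-lead qualified: Castillo and Eriksen (shift-lead qualified) before Ibarra (not shift-lead qualified).
Castillo and Eriksen both have accumulated service hours 26743 hours, so the next rule applies.
Among Castillo and Eriksen, by employee number (lower first): Castillo (5009) before Eriksen (6694).
Reyes and Farouk are each not shift-lead qualified, so the next rule applies.
Reyes and Farouk both have accumulated service hours 30272 hours, so the next rule applies.
Among Reyes and Farouk, by employee number (lower first): Reyes (7965) before Farouk (9539).
Osei and Johansson are each not shift-lead qualified, so the next rule applies.
Osei and Johansson both have accumulated service hours 7561 hours, so the next rule applies.
Among Osei and Johansson, by employee number (higher first) (reversed rule for this group): Osei (8721) before Johansson (4548).
Order: Castillo, Eriksen, Ibarra, Reyes, Farouk, Osei, Johansson.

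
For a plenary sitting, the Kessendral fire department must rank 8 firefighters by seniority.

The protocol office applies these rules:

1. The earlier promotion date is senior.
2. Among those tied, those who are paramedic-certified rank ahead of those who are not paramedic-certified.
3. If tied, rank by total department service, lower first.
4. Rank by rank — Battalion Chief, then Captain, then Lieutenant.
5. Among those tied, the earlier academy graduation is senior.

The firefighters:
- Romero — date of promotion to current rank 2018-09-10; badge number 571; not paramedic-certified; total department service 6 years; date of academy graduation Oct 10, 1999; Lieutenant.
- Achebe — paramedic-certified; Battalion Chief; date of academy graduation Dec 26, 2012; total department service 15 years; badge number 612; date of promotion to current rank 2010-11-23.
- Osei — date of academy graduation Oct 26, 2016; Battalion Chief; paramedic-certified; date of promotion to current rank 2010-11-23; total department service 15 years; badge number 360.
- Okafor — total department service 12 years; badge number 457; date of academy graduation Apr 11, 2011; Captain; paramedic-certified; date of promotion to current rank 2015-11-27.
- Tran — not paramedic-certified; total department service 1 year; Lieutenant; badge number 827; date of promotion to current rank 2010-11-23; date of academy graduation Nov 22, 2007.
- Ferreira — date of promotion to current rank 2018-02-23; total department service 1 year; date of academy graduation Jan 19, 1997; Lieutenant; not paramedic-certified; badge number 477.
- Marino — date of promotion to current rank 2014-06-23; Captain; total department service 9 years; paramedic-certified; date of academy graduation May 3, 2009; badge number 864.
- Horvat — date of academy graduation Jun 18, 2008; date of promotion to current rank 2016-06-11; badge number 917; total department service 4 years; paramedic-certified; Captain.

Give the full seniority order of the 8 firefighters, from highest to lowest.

Achebe, Osei, Tran, Marino, Okafor, Horvat, Ferreira, Romero

By date of promotion to current rank (earlier first): Achebe, Osei and Tran (each 2010-11-23); then Marino (2014-06-23); then Okafor (2015-11-27); then Horvat (2016-06-11); then Ferreira (2018-02-23); then Romero (2018-09-10).
Among Achebe, Osei and Tran, paramedic-certified before not paramedic-certified: Achebe and Osei (paramedic-certified) before Tran (not paramedic-certified).
Achebe and Osei both have total department service 15 years, so the next rule applies.
Achebe and Osei are each Battalion Chief, so the next rule applies.
Among Achebe and Osei, by date of academy graduation (earlier first): Achebe (Dec 26, 2012) before Osei (Oct 26, 2016).
Full order: Achebe, Osei, Tran, Marino, Okafor, Horvat, Ferreira, Romero.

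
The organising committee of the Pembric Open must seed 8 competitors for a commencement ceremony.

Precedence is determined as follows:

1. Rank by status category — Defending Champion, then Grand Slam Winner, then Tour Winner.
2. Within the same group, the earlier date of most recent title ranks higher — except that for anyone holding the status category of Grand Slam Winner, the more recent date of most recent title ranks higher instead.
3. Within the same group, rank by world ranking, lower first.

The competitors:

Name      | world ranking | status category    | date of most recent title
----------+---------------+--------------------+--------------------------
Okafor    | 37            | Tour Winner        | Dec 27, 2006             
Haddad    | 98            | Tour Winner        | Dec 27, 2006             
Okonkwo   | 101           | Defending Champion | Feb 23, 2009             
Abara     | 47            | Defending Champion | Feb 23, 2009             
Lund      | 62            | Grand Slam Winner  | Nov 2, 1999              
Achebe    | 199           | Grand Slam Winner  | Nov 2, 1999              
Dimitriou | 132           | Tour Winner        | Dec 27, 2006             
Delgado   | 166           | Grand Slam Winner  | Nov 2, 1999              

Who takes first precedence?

By status category: Abara and Okonkwo (Defending Champion); then Lund, Delgado and Achebe (Grand Slam Winner); then Okafor, Haddad and Dimitriou (Tour Winner).
Abara and Okonkwo both have date of most recent title Feb 23, 2009, so the next rule applies.
Among Abara and Okonkwo, by world ranking (lower first): Abara (47) before Okonkwo (101).
Lund, Delgado and Achebe all have date of most recent title Nov 2, 1999, so the next rule applies.
Among Lund, Delgado and Achebe, by world ranking (lower first): Lund (62) before Delgado (166) before Achebe (199).
Okafor, Haddad and Dimitriou all have date of most recent title Dec 27, 2006, so the next rule applies.
Among Okafor, Haddad and Dimitriou, by world ranking (lower first): Okafor (37) before Haddad (98) before Dimitriou (132).
Order: Abara, Okonkwo, Lund, Delgado, Achebe, Okafor, Haddad, Dimitriou.

Abara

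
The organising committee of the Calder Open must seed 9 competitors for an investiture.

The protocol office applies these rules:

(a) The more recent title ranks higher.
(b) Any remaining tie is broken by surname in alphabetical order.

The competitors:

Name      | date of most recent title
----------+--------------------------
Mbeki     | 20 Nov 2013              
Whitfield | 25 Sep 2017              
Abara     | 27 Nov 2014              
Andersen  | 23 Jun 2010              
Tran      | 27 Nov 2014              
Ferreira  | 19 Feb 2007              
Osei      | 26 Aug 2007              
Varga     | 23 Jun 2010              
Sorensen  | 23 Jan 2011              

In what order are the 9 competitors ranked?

Whitfield, Abara, Tran, Mbeki, Sorensen, Andersen, Varga, Osei, Ferreira

By date of most recent title (later first): Whitfield (25 Sep 2017); then Abara and Tran (both 27 Nov 2014); then Mbeki (20 Nov 2013); then Sorensen (23 Jan 2011); then Andersen and Varga (both 23 Jun 2010); then Osei (26 Aug 2007); then Ferreira (19 Feb 2007).
Among Abara and Tran, alphabetically by surname: Abara before Tran.
Among Andersen and Varga, alphabetically by surname: Andersen before Varga.
Full order: Whitfield, Abara, Tran, Mbeki, Sorensen, Andersen, Varga, Osei, Ferreira.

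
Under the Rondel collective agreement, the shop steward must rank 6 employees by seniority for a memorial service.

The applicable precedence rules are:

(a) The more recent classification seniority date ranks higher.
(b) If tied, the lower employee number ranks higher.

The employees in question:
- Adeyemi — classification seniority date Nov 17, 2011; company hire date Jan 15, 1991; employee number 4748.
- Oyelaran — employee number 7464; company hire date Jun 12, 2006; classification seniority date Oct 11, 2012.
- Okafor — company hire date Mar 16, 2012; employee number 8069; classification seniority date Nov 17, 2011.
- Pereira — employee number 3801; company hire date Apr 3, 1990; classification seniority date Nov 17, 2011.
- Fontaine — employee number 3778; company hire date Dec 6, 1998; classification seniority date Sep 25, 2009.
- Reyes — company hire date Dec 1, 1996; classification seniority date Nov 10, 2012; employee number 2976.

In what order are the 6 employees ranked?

By classification seniority date (later first): Reyes (Nov 10, 2012); then Oyelaran (Oct 11, 2012); then Pereira, Adeyemi and Okafor (each Nov 17, 2011); then Fontaine (Sep 25, 2009).
Among Pereira, Adeyemi and Okafor, by employee number (lower first): Pereira (3801) before Adeyemi (4748) before Okafor (8069).
Full order: Reyes, Oyelaran, Pereira, Adeyemi, Okafor, Fontaine.

Reyes, Oyelaran, Pereira, Adeyemi, Okafor, Fontaine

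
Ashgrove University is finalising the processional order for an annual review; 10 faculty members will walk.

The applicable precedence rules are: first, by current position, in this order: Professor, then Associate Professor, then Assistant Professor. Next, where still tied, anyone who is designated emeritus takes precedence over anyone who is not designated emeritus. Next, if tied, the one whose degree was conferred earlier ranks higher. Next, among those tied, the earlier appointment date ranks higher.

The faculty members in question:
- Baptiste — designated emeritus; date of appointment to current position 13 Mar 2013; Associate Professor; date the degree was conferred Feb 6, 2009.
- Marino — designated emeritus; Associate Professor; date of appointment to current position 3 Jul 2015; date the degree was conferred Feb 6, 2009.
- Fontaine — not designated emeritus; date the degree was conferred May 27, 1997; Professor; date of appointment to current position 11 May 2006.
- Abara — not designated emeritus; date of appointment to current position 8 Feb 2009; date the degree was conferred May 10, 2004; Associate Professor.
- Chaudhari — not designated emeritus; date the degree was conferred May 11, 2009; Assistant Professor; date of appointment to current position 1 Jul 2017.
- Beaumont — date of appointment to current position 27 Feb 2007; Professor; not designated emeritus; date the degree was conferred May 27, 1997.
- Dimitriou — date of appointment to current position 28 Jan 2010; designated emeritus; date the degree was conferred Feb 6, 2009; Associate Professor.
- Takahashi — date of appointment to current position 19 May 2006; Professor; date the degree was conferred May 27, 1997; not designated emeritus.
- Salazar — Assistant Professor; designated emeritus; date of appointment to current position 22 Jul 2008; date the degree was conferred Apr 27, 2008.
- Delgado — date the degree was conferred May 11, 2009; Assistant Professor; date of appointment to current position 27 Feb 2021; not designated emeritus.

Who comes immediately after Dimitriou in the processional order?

Baptiste

By current position: Fontaine, Takahashi and Beaumont (Professor); then Dimitriou, Baptiste, Marino and Abara (Associate Professor); then Salazar, Chaudhari and Delgado (Assistant Professor).
Fontaine, Takahashi and Beaumont are each not designated emeritus, so the next rule applies.
Fontaine, Takahashi and Beaumont all have date the degree was conferred May 27, 1997, so the next rule applies.
Among Fontaine, Takahashi and Beaumont, by date of appointment to current position (earlier first): Fontaine (11 May 2006) before Takahashi (19 May 2006) before Beaumont (27 Feb 2007).
Among Dimitriou, Baptiste, Marino and Abara, designated emeritus before not designated emeritus: Dimitriou, Baptiste and Marino (designated emeritus) before Abara (not designated emeritus).
Dimitriou, Baptiste and Marino all have date the degree was conferred Feb 6, 2009, so the next rule applies.
Among Dimitriou, Baptiste and Marino, by date of appointment to current position (earlier first): Dimitriou (28 Jan 2010) before Baptiste (13 Mar 2013) before Marino (3 Jul 2015).
Among Salazar, Chaudhari and Delgado, designated emeritus before not designated emeritus: Salazar (designated emeritus) before Chaudhari and Delgado (not designated emeritus).
Chaudhari and Delgado both have date the degree was conferred May 11, 2009, so the next rule applies.
Among Chaudhari and Delgado, by date of appointment to current position (earlier first): Chaudhari (1 Jul 2017) before Delgado (27 Feb 2021).
Order: Fontaine, Takahashi, Beaumont, Dimitriou, Baptiste, Marino, Abara, Salazar, Chaudhari, Delgado.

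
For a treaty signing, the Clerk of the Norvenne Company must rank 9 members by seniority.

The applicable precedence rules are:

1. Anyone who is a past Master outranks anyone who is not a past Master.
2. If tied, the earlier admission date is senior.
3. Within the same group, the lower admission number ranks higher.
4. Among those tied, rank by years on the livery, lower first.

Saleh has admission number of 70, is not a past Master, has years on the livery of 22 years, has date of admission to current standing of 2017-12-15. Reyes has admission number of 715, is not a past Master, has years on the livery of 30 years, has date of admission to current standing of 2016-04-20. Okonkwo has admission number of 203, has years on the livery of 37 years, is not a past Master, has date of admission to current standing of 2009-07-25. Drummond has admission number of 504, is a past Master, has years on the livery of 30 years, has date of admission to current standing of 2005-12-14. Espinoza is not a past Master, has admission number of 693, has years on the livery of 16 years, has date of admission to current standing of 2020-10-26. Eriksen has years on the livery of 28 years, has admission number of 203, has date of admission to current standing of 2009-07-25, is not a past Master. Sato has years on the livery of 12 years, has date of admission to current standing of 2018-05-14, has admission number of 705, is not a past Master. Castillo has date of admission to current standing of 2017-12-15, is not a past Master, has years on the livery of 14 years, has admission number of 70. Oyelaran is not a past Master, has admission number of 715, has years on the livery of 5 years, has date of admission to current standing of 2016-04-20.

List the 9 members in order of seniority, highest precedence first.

Drummond, Eriksen, Okonkwo, Oyelaran, Reyes, Castillo, Saleh, Sato, Espinoza

By the first rule: Drummond (a past Master); then Eriksen, Okonkwo, Oyelaran, Reyes, Castillo, Saleh, Sato and Espinoza (each not a past Master).
Among Eriksen, Okonkwo, Oyelaran, Reyes, Castillo, Saleh, Sato and Espinoza, by date of admission to current standing (earlier first): Eriksen and Okonkwo (2009-07-25) before Oyelaran and Reyes (2016-04-20) before Castillo and Saleh (2017-12-15) before Sato (2018-05-14) before Espinoza (2020-10-26).
Eriksen and Okonkwo both have admission number 203, so the next rule applies.
Among Eriksen and Okonkwo, by years on the livery (lower first): Eriksen (28 years) before Okonkwo (37 years).
Oyelaran and Reyes both have admission number 715, so the next rule applies.
Among Oyelaran and Reyes, by years on the livery (lower first): Oyelaran (5 years) before Reyes (30 years).
Castillo and Saleh both have admission number 70, so the next rule applies.
Among Castillo and Saleh, by years on the livery (lower first): Castillo (14 years) before Saleh (22 years).
Full order: Drummond, Eriksen, Okonkwo, Oyelaran, Reyes, Castillo, Saleh, Sato, Espinoza.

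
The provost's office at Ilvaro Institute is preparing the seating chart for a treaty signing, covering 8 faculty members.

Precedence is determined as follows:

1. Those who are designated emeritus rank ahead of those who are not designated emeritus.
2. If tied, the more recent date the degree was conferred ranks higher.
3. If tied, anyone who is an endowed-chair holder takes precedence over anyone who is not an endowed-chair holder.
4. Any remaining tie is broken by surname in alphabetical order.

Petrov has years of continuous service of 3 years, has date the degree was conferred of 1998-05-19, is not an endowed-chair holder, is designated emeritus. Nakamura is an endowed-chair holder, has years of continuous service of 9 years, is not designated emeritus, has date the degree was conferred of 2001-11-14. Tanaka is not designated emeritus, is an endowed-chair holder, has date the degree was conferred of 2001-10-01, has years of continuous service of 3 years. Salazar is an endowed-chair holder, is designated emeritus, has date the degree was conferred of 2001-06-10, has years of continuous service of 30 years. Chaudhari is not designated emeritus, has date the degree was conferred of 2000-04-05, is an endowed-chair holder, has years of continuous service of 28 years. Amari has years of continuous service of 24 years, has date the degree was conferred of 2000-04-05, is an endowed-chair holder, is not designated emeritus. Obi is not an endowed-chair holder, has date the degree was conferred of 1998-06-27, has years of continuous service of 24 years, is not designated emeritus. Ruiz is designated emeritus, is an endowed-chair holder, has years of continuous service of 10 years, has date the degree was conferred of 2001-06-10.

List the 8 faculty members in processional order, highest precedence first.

By the first rule: Ruiz, Salazar and Petrov (each designated emeritus); then Nakamura, Tanaka, Amari, Chaudhari and Obi (each not designated emeritus).
Among Ruiz, Salazar and Petrov, by date the degree was conferred (later first): Ruiz and Salazar (2001-06-10) before Petrov (1998-05-19).
Ruiz and Salazar are each an endowed-chair holder, so the next rule applies.
Among Ruiz and Salazar, alphabetically by surname: Ruiz before Salazar.
Among Nakamura, Tanaka, Amari, Chaudhari and Obi, by date the degree was conferred (later first): Nakamura (2001-11-14) before Tanaka (2001-10-01) before Amari and Chaudhari (2000-04-05) before Obi (1998-06-27).
Amari and Chaudhari are each an endowed-chair holder, so the next rule applies.
Among Amari and Chaudhari, alphabetically by surname: Amari before Chaudhari.
Full order: Ruiz, Salazar, Petrov, Nakamura, Tanaka, Amari, Chaudhari, Obi.

Ruiz, Salazar, Petrov, Nakamura, Tanaka, Amari, Chaudhari, Obi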